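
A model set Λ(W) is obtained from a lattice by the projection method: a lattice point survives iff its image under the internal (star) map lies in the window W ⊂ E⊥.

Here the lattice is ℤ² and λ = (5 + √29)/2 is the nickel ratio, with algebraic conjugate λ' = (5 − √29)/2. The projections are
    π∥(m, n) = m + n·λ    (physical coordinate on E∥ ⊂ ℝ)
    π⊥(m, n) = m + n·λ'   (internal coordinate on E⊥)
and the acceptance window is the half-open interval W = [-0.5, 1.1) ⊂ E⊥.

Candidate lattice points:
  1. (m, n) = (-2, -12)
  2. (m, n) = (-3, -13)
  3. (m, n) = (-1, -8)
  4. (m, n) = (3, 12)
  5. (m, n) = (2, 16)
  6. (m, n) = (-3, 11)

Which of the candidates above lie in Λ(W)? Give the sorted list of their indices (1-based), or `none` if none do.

λ' = (5−√29)/2 ≈ -0.192582.
candidate 1: (m,n)=(-2,-12) → π∥ = -2-12·λ ≈ -64.310989, π⊥ = -2-12·λ' ≈ 0.310989 ∈ [-0.5, 1.1) ⇒ IN Λ
candidate 2: (m,n)=(-3,-13) → π∥ = -3-13·λ ≈ -70.503571, π⊥ = -3-13·λ' ≈ -0.496429 ∈ [-0.5, 1.1) ⇒ IN Λ
candidate 3: (m,n)=(-1,-8) → π∥ = -1-8·λ ≈ -42.540659, π⊥ = -1-8·λ' ≈ 0.540659 ∈ [-0.5, 1.1) ⇒ IN Λ
candidate 4: (m,n)=(3,12) → π∥ = 3+12·λ ≈ 65.310989, π⊥ = 3+12·λ' ≈ 0.689011 ∈ [-0.5, 1.1) ⇒ IN Λ
candidate 5: (m,n)=(2,16) → π∥ = 2+16·λ ≈ 85.081318, π⊥ = 2+16·λ' ≈ -1.081318 ∉ [-0.5, 1.1) ⇒ out
candidate 6: (m,n)=(-3,11) → π∥ = -3+11·λ ≈ 54.118406, π⊥ = -3+11·λ' ≈ -5.118406 ∉ [-0.5, 1.1) ⇒ out

1, 2, 3, 4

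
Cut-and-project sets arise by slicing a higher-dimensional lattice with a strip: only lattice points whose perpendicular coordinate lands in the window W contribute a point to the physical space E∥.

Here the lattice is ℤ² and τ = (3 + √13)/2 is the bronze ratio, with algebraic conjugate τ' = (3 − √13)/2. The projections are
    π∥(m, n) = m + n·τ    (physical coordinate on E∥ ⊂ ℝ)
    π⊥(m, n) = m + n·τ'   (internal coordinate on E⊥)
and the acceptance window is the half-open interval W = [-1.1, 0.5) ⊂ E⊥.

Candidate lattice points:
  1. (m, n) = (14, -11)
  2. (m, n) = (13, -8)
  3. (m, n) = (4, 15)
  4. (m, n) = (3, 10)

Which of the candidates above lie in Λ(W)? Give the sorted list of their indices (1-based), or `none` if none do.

3, 4

τ' = (3−√13)/2 ≈ -0.30278.
[1] lift (14,-11): star map gives 17.33053; window check -1.1 ≤ 17.33053 < 0.5 is false → out
[2] lift (13,-8): star map gives 15.42221; window check -1.1 ≤ 15.42221 < 0.5 is false → out
[3] lift (4,15): star map gives -0.54163; window check -1.1 ≤ -0.54163 < 0.5 is true → IN Λ
[4] lift (3,10): star map gives -0.02776; window check -1.1 ≤ -0.02776 < 0.5 is true → IN Λ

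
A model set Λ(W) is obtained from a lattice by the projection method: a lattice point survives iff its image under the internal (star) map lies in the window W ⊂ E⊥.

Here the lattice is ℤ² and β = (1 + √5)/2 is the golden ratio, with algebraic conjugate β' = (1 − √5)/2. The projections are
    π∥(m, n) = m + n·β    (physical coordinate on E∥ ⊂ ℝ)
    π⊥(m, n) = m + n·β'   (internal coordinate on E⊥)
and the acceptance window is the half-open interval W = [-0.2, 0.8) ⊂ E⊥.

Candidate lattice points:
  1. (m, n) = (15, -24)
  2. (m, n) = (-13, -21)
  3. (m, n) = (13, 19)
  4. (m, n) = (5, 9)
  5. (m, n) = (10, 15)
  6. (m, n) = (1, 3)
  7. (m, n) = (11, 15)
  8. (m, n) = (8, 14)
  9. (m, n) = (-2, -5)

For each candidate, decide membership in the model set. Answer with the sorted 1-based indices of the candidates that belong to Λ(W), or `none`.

Numerically β ≈ 1.61803 and β' = −1/β ≈ -0.61803.
candidate 1: (m,n)=(15,-24) → π∥ = 15-24·β ≈ -23.83282, π⊥ = 15-24·β' ≈ 29.83282 ∉ [-0.2, 0.8) ⇒ out
candidate 2: (m,n)=(-13,-21) → π∥ = -13-21·β ≈ -46.97871, π⊥ = -13-21·β' ≈ -0.02129 ∈ [-0.2, 0.8) ⇒ IN Λ
candidate 3: (m,n)=(13,19) → π∥ = 13+19·β ≈ 43.74265, π⊥ = 13+19·β' ≈ 1.25735 ∉ [-0.2, 0.8) ⇒ out
candidate 4: (m,n)=(5,9) → π∥ = 5+9·β ≈ 19.56231, π⊥ = 5+9·β' ≈ -0.56231 ∉ [-0.2, 0.8) ⇒ out
candidate 5: (m,n)=(10,15) → π∥ = 10+15·β ≈ 34.27051, π⊥ = 10+15·β' ≈ 0.72949 ∈ [-0.2, 0.8) ⇒ IN Λ
candidate 6: (m,n)=(1,3) → π∥ = 1+3·β ≈ 5.85410, π⊥ = 1+3·β' ≈ -0.85410 ∉ [-0.2, 0.8) ⇒ out
candidate 7: (m,n)=(11,15) → π∥ = 11+15·β ≈ 35.27051, π⊥ = 11+15·β' ≈ 1.72949 ∉ [-0.2, 0.8) ⇒ out
candidate 8: (m,n)=(8,14) → π∥ = 8+14·β ≈ 30.65248, π⊥ = 8+14·β' ≈ -0.65248 ∉ [-0.2, 0.8) ⇒ out
candidate 9: (m,n)=(-2,-5) → π∥ = -2-5·β ≈ -10.09017, π⊥ = -2-5·β' ≈ 1.09017 ∉ [-0.2, 0.8) ⇒ out

2, 5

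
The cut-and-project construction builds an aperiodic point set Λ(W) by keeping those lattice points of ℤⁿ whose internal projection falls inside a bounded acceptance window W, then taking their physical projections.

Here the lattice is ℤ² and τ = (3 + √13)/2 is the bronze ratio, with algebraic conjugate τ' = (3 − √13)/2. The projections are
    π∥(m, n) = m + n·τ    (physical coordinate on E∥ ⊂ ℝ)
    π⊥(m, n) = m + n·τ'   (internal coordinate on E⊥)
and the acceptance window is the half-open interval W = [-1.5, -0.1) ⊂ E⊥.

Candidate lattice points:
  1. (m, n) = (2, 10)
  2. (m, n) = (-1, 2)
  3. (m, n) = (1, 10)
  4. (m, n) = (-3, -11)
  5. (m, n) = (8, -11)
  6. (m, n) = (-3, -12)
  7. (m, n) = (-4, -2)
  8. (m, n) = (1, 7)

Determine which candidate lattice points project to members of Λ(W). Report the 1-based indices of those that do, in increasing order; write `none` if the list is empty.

τ' = (3−√13)/2 ≈ -0.302776.
[1] lift (2,10): star map gives -1.027756; window check -1.5 ≤ -1.027756 < -0.1 is true → IN Λ
[2] lift (-1,2): star map gives -1.605551; window check -1.5 ≤ -1.605551 < -0.1 is false → out
[3] lift (1,10): star map gives -2.027756; window check -1.5 ≤ -2.027756 < -0.1 is false → out
[4] lift (-3,-11): star map gives 0.330532; window check -1.5 ≤ 0.330532 < -0.1 is false → out
[5] lift (8,-11): star map gives 11.330532; window check -1.5 ≤ 11.330532 < -0.1 is false → out
[6] lift (-3,-12): star map gives 0.633308; window check -1.5 ≤ 0.633308 < -0.1 is false → out
[7] lift (-4,-2): star map gives -3.394449; window check -1.5 ≤ -3.394449 < -0.1 is false → out
[8] lift (1,7): star map gives -1.119429; window check -1.5 ≤ -1.119429 < -0.1 is true → IN Λ

1, 8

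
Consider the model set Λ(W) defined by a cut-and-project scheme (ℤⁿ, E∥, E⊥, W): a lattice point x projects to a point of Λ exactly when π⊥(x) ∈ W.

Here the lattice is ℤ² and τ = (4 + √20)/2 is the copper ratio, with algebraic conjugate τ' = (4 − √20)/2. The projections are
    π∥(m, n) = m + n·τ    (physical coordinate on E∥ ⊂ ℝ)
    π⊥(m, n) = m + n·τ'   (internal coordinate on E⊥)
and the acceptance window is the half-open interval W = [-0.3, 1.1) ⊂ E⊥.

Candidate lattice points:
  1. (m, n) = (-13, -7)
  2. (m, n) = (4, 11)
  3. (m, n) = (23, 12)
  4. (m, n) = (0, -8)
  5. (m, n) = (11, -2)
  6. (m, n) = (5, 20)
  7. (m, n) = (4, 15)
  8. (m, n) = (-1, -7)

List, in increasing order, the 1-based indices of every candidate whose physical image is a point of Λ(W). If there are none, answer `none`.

6, 7, 8

Compute τ' = (4−√20)/2 = -0.236068, so π⊥(m,n) = m -0.236068·n.
[1] lift (-13,-7): star map gives -11.347524; window check -0.3 ≤ -11.347524 < 1.1 is false → out
[2] lift (4,11): star map gives 1.403252; window check -0.3 ≤ 1.403252 < 1.1 is false → out
[3] lift (23,12): star map gives 20.167184; window check -0.3 ≤ 20.167184 < 1.1 is false → out
[4] lift (0,-8): star map gives 1.888544; window check -0.3 ≤ 1.888544 < 1.1 is false → out
[5] lift (11,-2): star map gives 11.472136; window check -0.3 ≤ 11.472136 < 1.1 is false → out
[6] lift (5,20): star map gives 0.278640; window check -0.3 ≤ 0.278640 < 1.1 is true → IN Λ
[7] lift (4,15): star map gives 0.458980; window check -0.3 ≤ 0.458980 < 1.1 is true → IN Λ
[8] lift (-1,-7): star map gives 0.652476; window check -0.3 ≤ 0.652476 < 1.1 is true → IN Λ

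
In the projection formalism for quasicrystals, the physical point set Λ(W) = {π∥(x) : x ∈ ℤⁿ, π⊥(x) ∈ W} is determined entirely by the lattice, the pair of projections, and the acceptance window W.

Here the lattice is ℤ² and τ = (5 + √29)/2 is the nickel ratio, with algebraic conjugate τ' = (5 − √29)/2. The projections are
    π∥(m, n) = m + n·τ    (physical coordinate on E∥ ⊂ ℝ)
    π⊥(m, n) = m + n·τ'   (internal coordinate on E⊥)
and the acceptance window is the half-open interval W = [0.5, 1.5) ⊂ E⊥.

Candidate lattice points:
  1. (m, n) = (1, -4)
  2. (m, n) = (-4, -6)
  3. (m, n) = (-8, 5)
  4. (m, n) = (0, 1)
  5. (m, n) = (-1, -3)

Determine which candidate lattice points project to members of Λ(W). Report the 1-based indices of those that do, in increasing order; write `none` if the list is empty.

τ' = (5−√29)/2 ≈ -0.192582.
#1 (1,-4): internal coord 1 + (-4)·τ' = +1.770330; +1.770330 ∉ [0.5, 1.5) → out
#2 (-4,-6): internal coord -4 + (-6)·τ' = -2.844506; -2.844506 ∉ [0.5, 1.5) → out
#3 (-8,5): internal coord -8 + (5)·τ' = -8.962912; -8.962912 ∉ [0.5, 1.5) → out
#4 (0,1): internal coord 0 + (1)·τ' = -0.192582; -0.192582 ∉ [0.5, 1.5) → out
#5 (-1,-3): internal coord -1 + (-3)·τ' = -0.422253; -0.422253 ∉ [0.5, 1.5) → out

none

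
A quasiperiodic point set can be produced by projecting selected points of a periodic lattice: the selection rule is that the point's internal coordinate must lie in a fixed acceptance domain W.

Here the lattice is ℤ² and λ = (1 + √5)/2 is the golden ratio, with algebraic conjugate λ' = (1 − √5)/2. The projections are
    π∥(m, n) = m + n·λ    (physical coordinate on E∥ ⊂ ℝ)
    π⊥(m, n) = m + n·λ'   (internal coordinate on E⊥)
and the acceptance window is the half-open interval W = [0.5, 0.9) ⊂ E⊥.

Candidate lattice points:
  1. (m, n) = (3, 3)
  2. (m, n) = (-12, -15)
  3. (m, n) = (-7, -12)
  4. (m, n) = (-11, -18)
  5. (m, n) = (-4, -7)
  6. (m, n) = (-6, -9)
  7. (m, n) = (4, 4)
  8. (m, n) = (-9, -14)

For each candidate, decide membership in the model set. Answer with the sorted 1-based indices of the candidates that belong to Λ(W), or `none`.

Numerically λ ≈ 1.618034 and λ' = −1/λ ≈ -0.618034.
[1] lift (3,3): star map gives 1.145898; window check 0.5 ≤ 1.145898 < 0.9 is false → out
[2] lift (-12,-15): star map gives -2.729490; window check 0.5 ≤ -2.729490 < 0.9 is false → out
[3] lift (-7,-12): star map gives 0.416408; window check 0.5 ≤ 0.416408 < 0.9 is false → out
[4] lift (-11,-18): star map gives 0.124612; window check 0.5 ≤ 0.124612 < 0.9 is false → out
[5] lift (-4,-7): star map gives 0.326238; window check 0.5 ≤ 0.326238 < 0.9 is false → out
[6] lift (-6,-9): star map gives -0.437694; window check 0.5 ≤ -0.437694 < 0.9 is false → out
[7] lift (4,4): star map gives 1.527864; window check 0.5 ≤ 1.527864 < 0.9 is false → out
[8] lift (-9,-14): star map gives -0.347524; window check 0.5 ≤ -0.347524 < 0.9 is false → out

none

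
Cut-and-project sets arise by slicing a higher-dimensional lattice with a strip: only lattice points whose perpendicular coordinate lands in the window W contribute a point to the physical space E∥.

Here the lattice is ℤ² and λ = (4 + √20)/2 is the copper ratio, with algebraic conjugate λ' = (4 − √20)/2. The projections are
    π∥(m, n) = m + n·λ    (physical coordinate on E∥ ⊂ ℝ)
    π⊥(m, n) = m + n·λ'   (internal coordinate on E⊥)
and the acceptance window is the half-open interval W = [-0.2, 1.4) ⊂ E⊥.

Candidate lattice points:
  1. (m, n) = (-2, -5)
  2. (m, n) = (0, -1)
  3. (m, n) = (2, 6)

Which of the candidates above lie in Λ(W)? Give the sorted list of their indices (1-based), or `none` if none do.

Compute λ' = (4−√20)/2 = -0.236068, so π⊥(m,n) = m -0.236068·n.
candidate 1: (m,n)=(-2,-5) → π∥ = -2-5·λ ≈ -23.180340, π⊥ = -2-5·λ' ≈ -0.819660 ∉ [-0.2, 1.4) ⇒ out
candidate 2: (m,n)=(0,-1) → π∥ = 0-1·λ ≈ -4.236068, π⊥ = 0-1·λ' ≈ 0.236068 ∈ [-0.2, 1.4) ⇒ IN Λ
candidate 3: (m,n)=(2,6) → π∥ = 2+6·λ ≈ 27.416408, π⊥ = 2+6·λ' ≈ 0.583592 ∈ [-0.2, 1.4) ⇒ IN Λ

2, 3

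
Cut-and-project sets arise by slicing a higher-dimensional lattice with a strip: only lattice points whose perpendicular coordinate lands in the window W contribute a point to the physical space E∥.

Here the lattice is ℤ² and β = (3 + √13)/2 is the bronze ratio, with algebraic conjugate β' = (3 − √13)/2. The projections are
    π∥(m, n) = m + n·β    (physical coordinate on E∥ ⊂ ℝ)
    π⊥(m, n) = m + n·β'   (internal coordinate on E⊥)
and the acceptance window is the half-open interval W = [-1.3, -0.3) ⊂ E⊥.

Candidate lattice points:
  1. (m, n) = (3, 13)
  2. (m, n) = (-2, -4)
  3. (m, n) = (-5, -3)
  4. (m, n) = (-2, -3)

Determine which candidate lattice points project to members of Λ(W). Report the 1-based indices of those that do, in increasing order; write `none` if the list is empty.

β' = (3−√13)/2 ≈ -0.30278.
candidate 1: (m,n)=(3,13) → π∥ = 3+13·β ≈ 45.93608, π⊥ = 3+13·β' ≈ -0.93608 ∈ [-1.3, -0.3) ⇒ IN Λ
candidate 2: (m,n)=(-2,-4) → π∥ = -2-4·β ≈ -15.21110, π⊥ = -2-4·β' ≈ -0.78890 ∈ [-1.3, -0.3) ⇒ IN Λ
candidate 3: (m,n)=(-5,-3) → π∥ = -5-3·β ≈ -14.90833, π⊥ = -5-3·β' ≈ -4.09167 ∉ [-1.3, -0.3) ⇒ out
candidate 4: (m,n)=(-2,-3) → π∥ = -2-3·β ≈ -11.90833, π⊥ = -2-3·β' ≈ -1.09167 ∈ [-1.3, -0.3) ⇒ IN Λ

1, 2, 4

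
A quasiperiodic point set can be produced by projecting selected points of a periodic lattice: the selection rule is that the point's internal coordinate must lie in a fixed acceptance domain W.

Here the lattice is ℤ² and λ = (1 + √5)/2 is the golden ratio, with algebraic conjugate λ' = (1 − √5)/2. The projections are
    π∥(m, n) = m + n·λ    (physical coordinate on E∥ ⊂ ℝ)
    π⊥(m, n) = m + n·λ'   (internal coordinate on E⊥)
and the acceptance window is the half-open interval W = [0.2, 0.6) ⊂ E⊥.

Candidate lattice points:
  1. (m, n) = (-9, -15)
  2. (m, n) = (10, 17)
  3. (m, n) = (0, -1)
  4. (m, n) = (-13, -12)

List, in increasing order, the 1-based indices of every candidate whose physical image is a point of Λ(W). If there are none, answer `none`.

Numerically λ ≈ 1.618034 and λ' = −1/λ ≈ -0.618034.
[1] lift (-9,-15): star map gives 0.270510; window check 0.2 ≤ 0.270510 < 0.6 is true → IN Λ
[2] lift (10,17): star map gives -0.506578; window check 0.2 ≤ -0.506578 < 0.6 is false → out
[3] lift (0,-1): star map gives 0.618034; window check 0.2 ≤ 0.618034 < 0.6 is false → out
[4] lift (-13,-12): star map gives -5.583592; window check 0.2 ≤ -5.583592 < 0.6 is false → out

1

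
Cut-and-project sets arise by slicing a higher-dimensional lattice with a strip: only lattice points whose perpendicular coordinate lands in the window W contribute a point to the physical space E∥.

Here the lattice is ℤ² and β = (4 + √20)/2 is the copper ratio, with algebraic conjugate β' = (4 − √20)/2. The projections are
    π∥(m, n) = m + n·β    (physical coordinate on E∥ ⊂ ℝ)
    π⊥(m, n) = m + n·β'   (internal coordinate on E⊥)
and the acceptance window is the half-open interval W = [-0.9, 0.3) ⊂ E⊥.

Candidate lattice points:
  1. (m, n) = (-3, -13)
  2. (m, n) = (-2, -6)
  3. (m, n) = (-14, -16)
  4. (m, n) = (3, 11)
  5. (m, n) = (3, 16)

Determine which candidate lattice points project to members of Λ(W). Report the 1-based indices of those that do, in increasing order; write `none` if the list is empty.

β' = (4−√20)/2 ≈ -0.236068.
#1 (-3,-13): internal coord -3 + (-13)·β' = +0.068884; +0.068884 ∈ [-0.9, 0.3) → IN Λ
#2 (-2,-6): internal coord -2 + (-6)·β' = -0.583592; -0.583592 ∈ [-0.9, 0.3) → IN Λ
#3 (-14,-16): internal coord -14 + (-16)·β' = -10.222912; -10.222912 ∉ [-0.9, 0.3) → out
#4 (3,11): internal coord 3 + (11)·β' = +0.403252; +0.403252 ∉ [-0.9, 0.3) → out
#5 (3,16): internal coord 3 + (16)·β' = -0.777088; -0.777088 ∈ [-0.9, 0.3) → IN Λ

1, 2, 5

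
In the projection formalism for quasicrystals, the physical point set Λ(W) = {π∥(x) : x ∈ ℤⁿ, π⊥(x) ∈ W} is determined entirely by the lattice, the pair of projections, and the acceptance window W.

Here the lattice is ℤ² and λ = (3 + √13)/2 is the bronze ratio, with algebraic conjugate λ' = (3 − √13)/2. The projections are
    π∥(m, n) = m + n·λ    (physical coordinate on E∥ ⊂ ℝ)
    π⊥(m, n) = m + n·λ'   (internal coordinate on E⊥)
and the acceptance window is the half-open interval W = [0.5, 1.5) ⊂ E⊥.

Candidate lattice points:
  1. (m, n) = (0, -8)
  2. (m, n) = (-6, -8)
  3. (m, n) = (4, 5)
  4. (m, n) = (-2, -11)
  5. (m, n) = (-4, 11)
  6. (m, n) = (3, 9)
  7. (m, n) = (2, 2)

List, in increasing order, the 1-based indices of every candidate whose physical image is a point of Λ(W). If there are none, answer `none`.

4, 7

Compute λ' = (3−√13)/2 = -0.3028, so π⊥(m,n) = m -0.3028·n.
candidate 1: (m,n)=(0,-8) → π∥ = 0-8·λ ≈ -26.4222, π⊥ = 0-8·λ' ≈ 2.4222 ∉ [0.5, 1.5) ⇒ out
candidate 2: (m,n)=(-6,-8) → π∥ = -6-8·λ ≈ -32.4222, π⊥ = -6-8·λ' ≈ -3.5778 ∉ [0.5, 1.5) ⇒ out
candidate 3: (m,n)=(4,5) → π∥ = 4+5·λ ≈ 20.5139, π⊥ = 4+5·λ' ≈ 2.4861 ∉ [0.5, 1.5) ⇒ out
candidate 4: (m,n)=(-2,-11) → π∥ = -2-11·λ ≈ -38.3305, π⊥ = -2-11·λ' ≈ 1.3305 ∈ [0.5, 1.5) ⇒ IN Λ
candidate 5: (m,n)=(-4,11) → π∥ = -4+11·λ ≈ 32.3305, π⊥ = -4+11·λ' ≈ -7.3305 ∉ [0.5, 1.5) ⇒ out
candidate 6: (m,n)=(3,9) → π∥ = 3+9·λ ≈ 32.7250, π⊥ = 3+9·λ' ≈ 0.2750 ∉ [0.5, 1.5) ⇒ out
candidate 7: (m,n)=(2,2) → π∥ = 2+2·λ ≈ 8.6056, π⊥ = 2+2·λ' ≈ 1.3944 ∈ [0.5, 1.5) ⇒ IN Λ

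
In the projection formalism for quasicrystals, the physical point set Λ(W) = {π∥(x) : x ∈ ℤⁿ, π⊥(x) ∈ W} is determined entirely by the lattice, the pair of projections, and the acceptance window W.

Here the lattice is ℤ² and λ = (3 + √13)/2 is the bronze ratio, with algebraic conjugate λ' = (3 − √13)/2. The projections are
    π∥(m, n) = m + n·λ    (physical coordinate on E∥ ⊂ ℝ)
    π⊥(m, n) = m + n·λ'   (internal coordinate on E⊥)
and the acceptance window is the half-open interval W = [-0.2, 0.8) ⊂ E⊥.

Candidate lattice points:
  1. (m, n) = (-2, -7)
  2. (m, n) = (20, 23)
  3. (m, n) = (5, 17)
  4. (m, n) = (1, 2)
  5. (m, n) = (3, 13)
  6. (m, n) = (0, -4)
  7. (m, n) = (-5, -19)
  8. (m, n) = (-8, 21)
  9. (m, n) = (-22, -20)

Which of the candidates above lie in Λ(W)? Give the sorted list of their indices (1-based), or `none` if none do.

1, 3, 4, 7

Compute λ' = (3−√13)/2 = -0.3028, so π⊥(m,n) = m -0.3028·n.
#1 (-2,-7): internal coord -2 + (-7)·λ' = +0.1194; +0.1194 ∈ [-0.2, 0.8) → IN Λ
#2 (20,23): internal coord 20 + (23)·λ' = +13.0362; +13.0362 ∉ [-0.2, 0.8) → out
#3 (5,17): internal coord 5 + (17)·λ' = -0.1472; -0.1472 ∈ [-0.2, 0.8) → IN Λ
#4 (1,2): internal coord 1 + (2)·λ' = +0.3944; +0.3944 ∈ [-0.2, 0.8) → IN Λ
#5 (3,13): internal coord 3 + (13)·λ' = -0.9361; -0.9361 ∉ [-0.2, 0.8) → out
#6 (0,-4): internal coord 0 + (-4)·λ' = +1.2111; +1.2111 ∉ [-0.2, 0.8) → out
#7 (-5,-19): internal coord -5 + (-19)·λ' = +0.7527; +0.7527 ∈ [-0.2, 0.8) → IN Λ
#8 (-8,21): internal coord -8 + (21)·λ' = -14.3583; -14.3583 ∉ [-0.2, 0.8) → out
#9 (-22,-20): internal coord -22 + (-20)·λ' = -15.9445; -15.9445 ∉ [-0.2, 0.8) → out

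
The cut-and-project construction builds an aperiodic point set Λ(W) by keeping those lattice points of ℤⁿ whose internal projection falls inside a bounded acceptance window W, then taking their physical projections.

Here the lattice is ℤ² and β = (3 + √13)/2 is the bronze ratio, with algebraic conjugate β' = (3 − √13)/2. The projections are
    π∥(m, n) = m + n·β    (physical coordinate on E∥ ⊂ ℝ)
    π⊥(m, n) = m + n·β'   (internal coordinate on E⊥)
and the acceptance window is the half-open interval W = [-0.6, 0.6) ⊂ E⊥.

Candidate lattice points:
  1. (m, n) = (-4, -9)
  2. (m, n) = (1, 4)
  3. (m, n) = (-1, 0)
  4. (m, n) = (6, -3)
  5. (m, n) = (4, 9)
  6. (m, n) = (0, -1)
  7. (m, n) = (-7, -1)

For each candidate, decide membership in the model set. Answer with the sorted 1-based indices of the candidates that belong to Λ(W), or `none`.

β' = (3−√13)/2 ≈ -0.30278.
candidate 1: (m,n)=(-4,-9) → π∥ = -4-9·β ≈ -33.72498, π⊥ = -4-9·β' ≈ -1.27502 ∉ [-0.6, 0.6) ⇒ out
candidate 2: (m,n)=(1,4) → π∥ = 1+4·β ≈ 14.21110, π⊥ = 1+4·β' ≈ -0.21110 ∈ [-0.6, 0.6) ⇒ IN Λ
candidate 3: (m,n)=(-1,0) → π∥ = -1+0·β ≈ -1.00000, π⊥ = -1+0·β' ≈ -1.00000 ∉ [-0.6, 0.6) ⇒ out
candidate 4: (m,n)=(6,-3) → π∥ = 6-3·β ≈ -3.90833, π⊥ = 6-3·β' ≈ 6.90833 ∉ [-0.6, 0.6) ⇒ out
candidate 5: (m,n)=(4,9) → π∥ = 4+9·β ≈ 33.72498, π⊥ = 4+9·β' ≈ 1.27502 ∉ [-0.6, 0.6) ⇒ out
candidate 6: (m,n)=(0,-1) → π∥ = 0-1·β ≈ -3.30278, π⊥ = 0-1·β' ≈ 0.30278 ∈ [-0.6, 0.6) ⇒ IN Λ
candidate 7: (m,n)=(-7,-1) → π∥ = -7-1·β ≈ -10.30278, π⊥ = -7-1·β' ≈ -6.69722 ∉ [-0.6, 0.6) ⇒ out

2, 6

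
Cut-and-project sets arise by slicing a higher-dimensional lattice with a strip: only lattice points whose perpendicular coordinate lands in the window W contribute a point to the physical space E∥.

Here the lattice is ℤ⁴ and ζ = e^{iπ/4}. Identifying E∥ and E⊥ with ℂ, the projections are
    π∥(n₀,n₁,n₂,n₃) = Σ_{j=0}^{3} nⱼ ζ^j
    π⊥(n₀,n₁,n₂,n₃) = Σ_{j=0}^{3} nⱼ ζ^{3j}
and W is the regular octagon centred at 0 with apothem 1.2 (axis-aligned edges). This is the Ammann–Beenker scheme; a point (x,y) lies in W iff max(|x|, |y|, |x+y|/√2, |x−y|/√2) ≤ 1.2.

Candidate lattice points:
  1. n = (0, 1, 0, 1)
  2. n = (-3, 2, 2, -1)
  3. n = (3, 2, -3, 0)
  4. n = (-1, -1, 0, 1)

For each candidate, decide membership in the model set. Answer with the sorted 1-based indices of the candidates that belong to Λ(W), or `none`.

With ζ = e^{iπ/4} the internal vectors are ζ^0,ζ^3,ζ^6,ζ^9.
#1 (0, 1, 0, 1): internal (0.000000, 1.414214); octagon support 1.414214 vs apothem 1.2 → ∉ W
#2 (-3, 2, 2, -1): internal (-5.121320, -1.292893); octagon support 5.121320 vs apothem 1.2 → ∉ W
#3 (3, 2, -3, 0): internal (1.585786, 4.414214); octagon support 4.414214 vs apothem 1.2 → ∉ W
#4 (-1, -1, 0, 1): internal (0.414214, 0.000000); octagon support 0.414214 vs apothem 1.2 → ∈ W

4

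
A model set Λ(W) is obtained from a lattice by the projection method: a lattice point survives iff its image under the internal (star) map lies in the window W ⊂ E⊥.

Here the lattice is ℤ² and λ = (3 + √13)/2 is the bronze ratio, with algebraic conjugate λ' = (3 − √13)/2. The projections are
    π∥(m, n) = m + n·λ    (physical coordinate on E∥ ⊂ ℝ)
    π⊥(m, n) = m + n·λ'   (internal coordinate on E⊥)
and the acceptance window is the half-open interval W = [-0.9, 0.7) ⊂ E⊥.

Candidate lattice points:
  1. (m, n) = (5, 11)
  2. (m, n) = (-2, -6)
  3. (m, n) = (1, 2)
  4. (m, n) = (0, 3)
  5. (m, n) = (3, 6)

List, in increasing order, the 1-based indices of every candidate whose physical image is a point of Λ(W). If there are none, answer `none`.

Compute λ' = (3−√13)/2 = -0.302776, so π⊥(m,n) = m -0.302776·n.
#1 (5,11): internal coord 5 + (11)·λ' = +1.669468; +1.669468 ∉ [-0.9, 0.7) → out
#2 (-2,-6): internal coord -2 + (-6)·λ' = -0.183346; -0.183346 ∈ [-0.9, 0.7) → IN Λ
#3 (1,2): internal coord 1 + (2)·λ' = +0.394449; +0.394449 ∈ [-0.9, 0.7) → IN Λ
#4 (0,3): internal coord 0 + (3)·λ' = -0.908327; -0.908327 ∉ [-0.9, 0.7) → out
#5 (3,6): internal coord 3 + (6)·λ' = +1.183346; +1.183346 ∉ [-0.9, 0.7) → out

2, 3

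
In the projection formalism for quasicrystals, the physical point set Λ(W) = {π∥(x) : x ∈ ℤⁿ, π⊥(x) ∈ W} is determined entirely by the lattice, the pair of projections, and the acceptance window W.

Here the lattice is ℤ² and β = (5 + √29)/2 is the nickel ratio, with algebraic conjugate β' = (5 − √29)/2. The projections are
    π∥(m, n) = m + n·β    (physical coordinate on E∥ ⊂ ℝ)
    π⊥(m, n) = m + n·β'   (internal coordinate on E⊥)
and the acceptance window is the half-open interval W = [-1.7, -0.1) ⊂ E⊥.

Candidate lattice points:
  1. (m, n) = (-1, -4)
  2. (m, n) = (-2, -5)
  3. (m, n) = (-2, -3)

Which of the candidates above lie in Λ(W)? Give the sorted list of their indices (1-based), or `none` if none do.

1, 2, 3

β' = (5−√29)/2 ≈ -0.19258.
candidate 1: (m,n)=(-1,-4) → π∥ = -1-4·β ≈ -21.77033, π⊥ = -1-4·β' ≈ -0.22967 ∈ [-1.7, -0.1) ⇒ IN Λ
candidate 2: (m,n)=(-2,-5) → π∥ = -2-5·β ≈ -27.96291, π⊥ = -2-5·β' ≈ -1.03709 ∈ [-1.7, -0.1) ⇒ IN Λ
candidate 3: (m,n)=(-2,-3) → π∥ = -2-3·β ≈ -17.57775, π⊥ = -2-3·β' ≈ -1.42225 ∈ [-1.7, -0.1) ⇒ IN Λ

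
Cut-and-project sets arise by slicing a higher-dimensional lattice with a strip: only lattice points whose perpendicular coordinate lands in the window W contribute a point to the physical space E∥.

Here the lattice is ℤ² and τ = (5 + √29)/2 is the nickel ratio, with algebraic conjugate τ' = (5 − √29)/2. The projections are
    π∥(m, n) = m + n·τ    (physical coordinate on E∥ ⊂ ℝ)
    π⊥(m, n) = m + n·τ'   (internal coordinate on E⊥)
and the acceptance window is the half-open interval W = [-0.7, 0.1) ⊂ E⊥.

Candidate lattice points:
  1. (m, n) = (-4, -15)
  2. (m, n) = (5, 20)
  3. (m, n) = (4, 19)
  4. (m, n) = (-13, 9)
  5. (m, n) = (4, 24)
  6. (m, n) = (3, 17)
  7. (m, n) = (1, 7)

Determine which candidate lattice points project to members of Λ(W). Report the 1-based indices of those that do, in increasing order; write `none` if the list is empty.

5, 6, 7

Compute τ' = (5−√29)/2 = -0.19258, so π⊥(m,n) = m -0.19258·n.
candidate 1: (m,n)=(-4,-15) → π∥ = -4-15·τ ≈ -81.88874, π⊥ = -4-15·τ' ≈ -1.11126 ∉ [-0.7, 0.1) ⇒ out
candidate 2: (m,n)=(5,20) → π∥ = 5+20·τ ≈ 108.85165, π⊥ = 5+20·τ' ≈ 1.14835 ∉ [-0.7, 0.1) ⇒ out
candidate 3: (m,n)=(4,19) → π∥ = 4+19·τ ≈ 102.65907, π⊥ = 4+19·τ' ≈ 0.34093 ∉ [-0.7, 0.1) ⇒ out
candidate 4: (m,n)=(-13,9) → π∥ = -13+9·τ ≈ 33.73324, π⊥ = -13+9·τ' ≈ -14.73324 ∉ [-0.7, 0.1) ⇒ out
candidate 5: (m,n)=(4,24) → π∥ = 4+24·τ ≈ 128.62198, π⊥ = 4+24·τ' ≈ -0.62198 ∈ [-0.7, 0.1) ⇒ IN Λ
candidate 6: (m,n)=(3,17) → π∥ = 3+17·τ ≈ 91.27390, π⊥ = 3+17·τ' ≈ -0.27390 ∈ [-0.7, 0.1) ⇒ IN Λ
candidate 7: (m,n)=(1,7) → π∥ = 1+7·τ ≈ 37.34808, π⊥ = 1+7·τ' ≈ -0.34808 ∈ [-0.7, 0.1) ⇒ IN Λ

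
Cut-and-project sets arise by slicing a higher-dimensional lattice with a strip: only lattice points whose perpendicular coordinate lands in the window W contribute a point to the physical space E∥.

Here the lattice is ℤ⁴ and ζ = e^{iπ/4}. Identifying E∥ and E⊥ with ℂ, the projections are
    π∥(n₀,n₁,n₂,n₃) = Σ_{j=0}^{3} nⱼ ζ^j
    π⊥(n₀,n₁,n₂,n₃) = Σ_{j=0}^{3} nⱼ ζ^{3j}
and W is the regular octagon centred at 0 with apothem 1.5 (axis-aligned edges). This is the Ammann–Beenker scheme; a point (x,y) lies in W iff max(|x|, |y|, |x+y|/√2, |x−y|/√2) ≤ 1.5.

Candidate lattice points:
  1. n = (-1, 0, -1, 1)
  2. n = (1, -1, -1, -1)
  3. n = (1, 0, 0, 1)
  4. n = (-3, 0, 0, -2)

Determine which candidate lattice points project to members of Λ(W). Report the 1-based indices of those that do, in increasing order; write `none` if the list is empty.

Internal map: ζ^{3j} for j=0..3 gives (1,0), (−√2/2,√2/2), (0,−1), (√2/2,√2/2).
candidate 1: n = (-1, 0, -1, 1) → π⊥ ≈ (-0.29289, +1.70711); max(|x|,|y|,|x±y|/√2) = 1.70711 > 1.5 ⇒ ∉ W
candidate 2: n = (1, -1, -1, -1) → π⊥ ≈ (+1.00000, -0.41421); max(|x|,|y|,|x±y|/√2) = 1.00000 ≤ 1.5 ⇒ ∈ W
candidate 3: n = (1, 0, 0, 1) → π⊥ ≈ (+1.70711, +0.70711); max(|x|,|y|,|x±y|/√2) = 1.70711 > 1.5 ⇒ ∉ W
candidate 4: n = (-3, 0, 0, -2) → π⊥ ≈ (-4.41421, -1.41421); max(|x|,|y|,|x±y|/√2) = 4.41421 > 1.5 ⇒ ∉ W

2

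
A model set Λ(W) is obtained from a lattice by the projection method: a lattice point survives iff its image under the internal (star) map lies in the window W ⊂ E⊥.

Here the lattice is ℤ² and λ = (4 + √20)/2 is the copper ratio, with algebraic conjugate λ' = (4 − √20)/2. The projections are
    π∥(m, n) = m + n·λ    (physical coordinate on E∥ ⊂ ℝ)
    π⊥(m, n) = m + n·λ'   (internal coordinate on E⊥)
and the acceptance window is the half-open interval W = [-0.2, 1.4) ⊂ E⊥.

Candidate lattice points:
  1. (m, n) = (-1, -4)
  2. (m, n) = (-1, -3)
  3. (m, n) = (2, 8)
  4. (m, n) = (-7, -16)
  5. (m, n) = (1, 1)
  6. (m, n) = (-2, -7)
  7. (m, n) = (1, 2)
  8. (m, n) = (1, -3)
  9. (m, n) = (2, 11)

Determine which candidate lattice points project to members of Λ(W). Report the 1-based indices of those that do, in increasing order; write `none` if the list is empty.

λ' = (4−√20)/2 ≈ -0.23607.
candidate 1: (m,n)=(-1,-4) → π∥ = -1-4·λ ≈ -17.94427, π⊥ = -1-4·λ' ≈ -0.05573 ∈ [-0.2, 1.4) ⇒ IN Λ
candidate 2: (m,n)=(-1,-3) → π∥ = -1-3·λ ≈ -13.70820, π⊥ = -1-3·λ' ≈ -0.29180 ∉ [-0.2, 1.4) ⇒ out
candidate 3: (m,n)=(2,8) → π∥ = 2+8·λ ≈ 35.88854, π⊥ = 2+8·λ' ≈ 0.11146 ∈ [-0.2, 1.4) ⇒ IN Λ
candidate 4: (m,n)=(-7,-16) → π∥ = -7-16·λ ≈ -74.77709, π⊥ = -7-16·λ' ≈ -3.22291 ∉ [-0.2, 1.4) ⇒ out
candidate 5: (m,n)=(1,1) → π∥ = 1+1·λ ≈ 5.23607, π⊥ = 1+1·λ' ≈ 0.76393 ∈ [-0.2, 1.4) ⇒ IN Λ
candidate 6: (m,n)=(-2,-7) → π∥ = -2-7·λ ≈ -31.65248, π⊥ = -2-7·λ' ≈ -0.34752 ∉ [-0.2, 1.4) ⇒ out
candidate 7: (m,n)=(1,2) → π∥ = 1+2·λ ≈ 9.47214, π⊥ = 1+2·λ' ≈ 0.52786 ∈ [-0.2, 1.4) ⇒ IN Λ
candidate 8: (m,n)=(1,-3) → π∥ = 1-3·λ ≈ -11.70820, π⊥ = 1-3·λ' ≈ 1.70820 ∉ [-0.2, 1.4) ⇒ out
candidate 9: (m,n)=(2,11) → π∥ = 2+11·λ ≈ 48.59675, π⊥ = 2+11·λ' ≈ -0.59675 ∉ [-0.2, 1.4) ⇒ out

1, 3, 5, 7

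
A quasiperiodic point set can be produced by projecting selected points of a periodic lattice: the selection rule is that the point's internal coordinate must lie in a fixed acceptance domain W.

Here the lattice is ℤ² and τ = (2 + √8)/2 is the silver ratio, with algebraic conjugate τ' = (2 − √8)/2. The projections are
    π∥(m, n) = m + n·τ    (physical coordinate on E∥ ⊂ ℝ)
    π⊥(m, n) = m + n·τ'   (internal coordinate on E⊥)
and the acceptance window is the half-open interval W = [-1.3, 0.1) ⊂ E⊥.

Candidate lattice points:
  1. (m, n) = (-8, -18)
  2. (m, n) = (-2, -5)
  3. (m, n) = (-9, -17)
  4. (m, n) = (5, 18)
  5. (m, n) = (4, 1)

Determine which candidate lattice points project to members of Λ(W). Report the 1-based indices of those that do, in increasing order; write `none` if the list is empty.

τ' = (2−√8)/2 ≈ -0.414214.
[1] lift (-8,-18): star map gives -0.544156; window check -1.3 ≤ -0.544156 < 0.1 is true → IN Λ
[2] lift (-2,-5): star map gives 0.071068; window check -1.3 ≤ 0.071068 < 0.1 is true → IN Λ
[3] lift (-9,-17): star map gives -1.958369; window check -1.3 ≤ -1.958369 < 0.1 is false → out
[4] lift (5,18): star map gives -2.455844; window check -1.3 ≤ -2.455844 < 0.1 is false → out
[5] lift (4,1): star map gives 3.585786; window check -1.3 ≤ 3.585786 < 0.1 is false → out

1, 2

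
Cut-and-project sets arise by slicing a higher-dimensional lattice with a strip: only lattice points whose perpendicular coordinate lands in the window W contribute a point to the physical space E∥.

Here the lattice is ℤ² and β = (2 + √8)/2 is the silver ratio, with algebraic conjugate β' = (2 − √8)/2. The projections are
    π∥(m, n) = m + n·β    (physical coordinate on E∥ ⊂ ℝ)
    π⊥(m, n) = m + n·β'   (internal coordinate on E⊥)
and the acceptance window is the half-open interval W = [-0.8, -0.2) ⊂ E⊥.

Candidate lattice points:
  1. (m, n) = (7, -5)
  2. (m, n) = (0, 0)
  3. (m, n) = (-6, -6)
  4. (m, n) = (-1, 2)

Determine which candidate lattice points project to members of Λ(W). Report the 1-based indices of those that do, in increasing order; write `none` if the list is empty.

none

Numerically β ≈ 2.414214 and β' = −1/β ≈ -0.414214.
candidate 1: (m,n)=(7,-5) → π∥ = 7-5·β ≈ -5.071068, π⊥ = 7-5·β' ≈ 9.071068 ∉ [-0.8, -0.2) ⇒ out
candidate 2: (m,n)=(0,0) → π∥ = 0+0·β ≈ 0.000000, π⊥ = 0+0·β' ≈ 0.000000 ∉ [-0.8, -0.2) ⇒ out
candidate 3: (m,n)=(-6,-6) → π∥ = -6-6·β ≈ -20.485281, π⊥ = -6-6·β' ≈ -3.514719 ∉ [-0.8, -0.2) ⇒ out
candidate 4: (m,n)=(-1,2) → π∥ = -1+2·β ≈ 3.828427, π⊥ = -1+2·β' ≈ -1.828427 ∉ [-0.8, -0.2) ⇒ out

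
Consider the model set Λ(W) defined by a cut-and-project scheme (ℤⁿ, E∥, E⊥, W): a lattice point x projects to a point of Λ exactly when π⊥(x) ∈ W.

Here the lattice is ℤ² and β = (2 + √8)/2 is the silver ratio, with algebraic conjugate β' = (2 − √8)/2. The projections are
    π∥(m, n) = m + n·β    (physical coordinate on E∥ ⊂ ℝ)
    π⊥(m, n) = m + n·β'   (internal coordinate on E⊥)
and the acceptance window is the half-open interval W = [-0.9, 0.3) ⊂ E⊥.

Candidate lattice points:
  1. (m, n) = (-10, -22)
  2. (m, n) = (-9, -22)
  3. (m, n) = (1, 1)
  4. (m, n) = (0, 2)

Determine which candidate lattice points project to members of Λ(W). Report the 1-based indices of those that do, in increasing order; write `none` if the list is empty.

1, 2, 4

Numerically β ≈ 2.41421 and β' = −1/β ≈ -0.41421.
[1] lift (-10,-22): star map gives -0.88730; window check -0.9 ≤ -0.88730 < 0.3 is true → IN Λ
[2] lift (-9,-22): star map gives 0.11270; window check -0.9 ≤ 0.11270 < 0.3 is true → IN Λ
[3] lift (1,1): star map gives 0.58579; window check -0.9 ≤ 0.58579 < 0.3 is false → out
[4] lift (0,2): star map gives -0.82843; window check -0.9 ≤ -0.82843 < 0.3 is true → IN Λ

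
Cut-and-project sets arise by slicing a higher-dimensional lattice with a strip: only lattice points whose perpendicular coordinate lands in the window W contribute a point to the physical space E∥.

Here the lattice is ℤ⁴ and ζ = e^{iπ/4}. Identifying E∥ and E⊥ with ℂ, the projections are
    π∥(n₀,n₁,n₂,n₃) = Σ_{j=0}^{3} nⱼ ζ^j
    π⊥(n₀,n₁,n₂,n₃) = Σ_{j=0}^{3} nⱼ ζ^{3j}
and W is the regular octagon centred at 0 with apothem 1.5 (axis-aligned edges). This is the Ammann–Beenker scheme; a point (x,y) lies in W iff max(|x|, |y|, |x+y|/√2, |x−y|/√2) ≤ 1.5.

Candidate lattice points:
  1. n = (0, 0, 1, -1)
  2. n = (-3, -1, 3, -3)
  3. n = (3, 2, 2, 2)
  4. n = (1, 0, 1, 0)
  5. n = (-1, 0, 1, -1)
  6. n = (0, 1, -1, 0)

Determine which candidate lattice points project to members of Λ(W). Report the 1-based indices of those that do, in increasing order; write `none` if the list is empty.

4

π⊥(n) = n₀ + n₁ζ³ + n₂ζ⁶ + n₃ζ⁹ where ζ = e^{iπ/4}.
#1 (0, 0, 1, -1): internal (-0.707107, -1.707107); octagon support 1.707107 vs apothem 1.5 → ∉ W
#2 (-3, -1, 3, -3): internal (-4.414214, -5.828427); octagon support 7.242641 vs apothem 1.5 → ∉ W
#3 (3, 2, 2, 2): internal (3.000000, 0.828427); octagon support 3.000000 vs apothem 1.5 → ∉ W
#4 (1, 0, 1, 0): internal (1.000000, -1.000000); octagon support 1.414214 vs apothem 1.5 → ∈ W
#5 (-1, 0, 1, -1): internal (-1.707107, -1.707107); octagon support 2.414214 vs apothem 1.5 → ∉ W
#6 (0, 1, -1, 0): internal (-0.707107, 1.707107); octagon support 1.707107 vs apothem 1.5 → ∉ W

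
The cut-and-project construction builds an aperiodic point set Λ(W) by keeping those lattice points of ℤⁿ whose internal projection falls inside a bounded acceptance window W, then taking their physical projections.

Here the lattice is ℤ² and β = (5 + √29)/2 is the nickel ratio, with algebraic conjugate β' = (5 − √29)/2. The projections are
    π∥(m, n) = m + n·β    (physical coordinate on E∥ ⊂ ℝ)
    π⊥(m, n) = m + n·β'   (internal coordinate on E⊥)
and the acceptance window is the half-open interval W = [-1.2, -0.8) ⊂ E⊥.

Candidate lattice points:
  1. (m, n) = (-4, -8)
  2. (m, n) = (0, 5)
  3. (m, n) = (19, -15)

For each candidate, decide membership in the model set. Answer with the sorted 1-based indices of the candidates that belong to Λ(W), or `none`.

2

Compute β' = (5−√29)/2 = -0.192582, so π⊥(m,n) = m -0.192582·n.
#1 (-4,-8): internal coord -4 + (-8)·β' = -2.459341; -2.459341 ∉ [-1.2, -0.8) → out
#2 (0,5): internal coord 0 + (5)·β' = -0.962912; -0.962912 ∈ [-1.2, -0.8) → IN Λ
#3 (19,-15): internal coord 19 + (-15)·β' = +21.888736; +21.888736 ∉ [-1.2, -0.8) → out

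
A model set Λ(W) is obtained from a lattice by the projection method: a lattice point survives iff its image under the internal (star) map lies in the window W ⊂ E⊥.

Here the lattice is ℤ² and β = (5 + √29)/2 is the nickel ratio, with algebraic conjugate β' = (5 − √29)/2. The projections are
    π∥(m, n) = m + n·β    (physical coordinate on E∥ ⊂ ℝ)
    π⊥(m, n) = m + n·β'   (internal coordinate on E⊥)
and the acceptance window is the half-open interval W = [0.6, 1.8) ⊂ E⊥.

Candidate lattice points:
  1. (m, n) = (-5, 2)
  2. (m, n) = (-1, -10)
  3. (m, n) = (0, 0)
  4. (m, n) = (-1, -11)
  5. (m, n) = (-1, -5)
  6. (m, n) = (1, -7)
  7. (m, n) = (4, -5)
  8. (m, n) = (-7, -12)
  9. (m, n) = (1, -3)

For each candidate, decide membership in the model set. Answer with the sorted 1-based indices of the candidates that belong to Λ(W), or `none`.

Compute β' = (5−√29)/2 = -0.1926, so π⊥(m,n) = m -0.1926·n.
[1] lift (-5,2): star map gives -5.3852; window check 0.6 ≤ -5.3852 < 1.8 is false → out
[2] lift (-1,-10): star map gives 0.9258; window check 0.6 ≤ 0.9258 < 1.8 is true → IN Λ
[3] lift (0,0): star map gives 0.0000; window check 0.6 ≤ 0.0000 < 1.8 is false → out
[4] lift (-1,-11): star map gives 1.1184; window check 0.6 ≤ 1.1184 < 1.8 is true → IN Λ
[5] lift (-1,-5): star map gives -0.0371; window check 0.6 ≤ -0.0371 < 1.8 is false → out
[6] lift (1,-7): star map gives 2.3481; window check 0.6 ≤ 2.3481 < 1.8 is false → out
[7] lift (4,-5): star map gives 4.9629; window check 0.6 ≤ 4.9629 < 1.8 is false → out
[8] lift (-7,-12): star map gives -4.6890; window check 0.6 ≤ -4.6890 < 1.8 is false → out
[9] lift (1,-3): star map gives 1.5777; window check 0.6 ≤ 1.5777 < 1.8 is true → IN Λ

2, 4, 9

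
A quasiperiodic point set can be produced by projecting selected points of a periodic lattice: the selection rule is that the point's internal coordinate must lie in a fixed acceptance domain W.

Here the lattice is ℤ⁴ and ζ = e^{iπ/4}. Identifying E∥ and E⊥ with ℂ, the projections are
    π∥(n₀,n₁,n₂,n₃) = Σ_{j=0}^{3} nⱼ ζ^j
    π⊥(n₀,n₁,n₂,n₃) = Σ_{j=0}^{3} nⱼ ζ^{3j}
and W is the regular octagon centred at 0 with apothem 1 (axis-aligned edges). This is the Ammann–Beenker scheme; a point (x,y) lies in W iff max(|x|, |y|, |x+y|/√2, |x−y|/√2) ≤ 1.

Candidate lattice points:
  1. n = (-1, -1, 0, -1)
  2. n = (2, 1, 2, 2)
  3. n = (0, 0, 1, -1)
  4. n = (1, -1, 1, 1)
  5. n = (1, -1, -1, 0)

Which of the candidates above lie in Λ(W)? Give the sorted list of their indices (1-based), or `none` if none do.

With ζ = e^{iπ/4} the internal vectors are ζ^0,ζ^3,ζ^6,ζ^9.
#1 (-1, -1, 0, -1): internal (-1.0000, -1.4142); octagon support 1.7071 vs apothem 1 → ∉ W
#2 (2, 1, 2, 2): internal (2.7071, 0.1213); octagon support 2.7071 vs apothem 1 → ∉ W
#3 (0, 0, 1, -1): internal (-0.7071, -1.7071); octagon support 1.7071 vs apothem 1 → ∉ W
#4 (1, -1, 1, 1): internal (2.4142, -1.0000); octagon support 2.4142 vs apothem 1 → ∉ W
#5 (1, -1, -1, 0): internal (1.7071, 0.2929); octagon support 1.7071 vs apothem 1 → ∉ W

none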